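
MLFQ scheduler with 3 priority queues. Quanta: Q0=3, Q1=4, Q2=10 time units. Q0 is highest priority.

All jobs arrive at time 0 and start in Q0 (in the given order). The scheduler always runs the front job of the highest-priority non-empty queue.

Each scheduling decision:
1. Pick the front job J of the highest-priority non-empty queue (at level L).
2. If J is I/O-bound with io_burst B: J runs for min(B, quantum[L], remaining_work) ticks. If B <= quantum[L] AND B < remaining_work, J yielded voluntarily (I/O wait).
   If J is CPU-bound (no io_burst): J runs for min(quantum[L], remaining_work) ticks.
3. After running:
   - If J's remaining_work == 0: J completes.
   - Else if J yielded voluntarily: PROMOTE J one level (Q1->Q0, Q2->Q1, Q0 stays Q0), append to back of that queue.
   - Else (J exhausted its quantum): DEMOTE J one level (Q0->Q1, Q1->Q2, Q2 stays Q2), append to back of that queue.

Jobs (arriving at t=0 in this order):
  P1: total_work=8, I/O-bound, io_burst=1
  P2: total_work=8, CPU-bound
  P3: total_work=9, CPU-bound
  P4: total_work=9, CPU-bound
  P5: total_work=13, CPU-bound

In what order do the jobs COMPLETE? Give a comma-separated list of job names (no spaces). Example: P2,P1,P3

t=0-1: P1@Q0 runs 1, rem=7, I/O yield, promote→Q0. Q0=[P2,P3,P4,P5,P1] Q1=[] Q2=[]
t=1-4: P2@Q0 runs 3, rem=5, quantum used, demote→Q1. Q0=[P3,P4,P5,P1] Q1=[P2] Q2=[]
t=4-7: P3@Q0 runs 3, rem=6, quantum used, demote→Q1. Q0=[P4,P5,P1] Q1=[P2,P3] Q2=[]
t=7-10: P4@Q0 runs 3, rem=6, quantum used, demote→Q1. Q0=[P5,P1] Q1=[P2,P3,P4] Q2=[]
t=10-13: P5@Q0 runs 3, rem=10, quantum used, demote→Q1. Q0=[P1] Q1=[P2,P3,P4,P5] Q2=[]
t=13-14: P1@Q0 runs 1, rem=6, I/O yield, promote→Q0. Q0=[P1] Q1=[P2,P3,P4,P5] Q2=[]
t=14-15: P1@Q0 runs 1, rem=5, I/O yield, promote→Q0. Q0=[P1] Q1=[P2,P3,P4,P5] Q2=[]
t=15-16: P1@Q0 runs 1, rem=4, I/O yield, promote→Q0. Q0=[P1] Q1=[P2,P3,P4,P5] Q2=[]
t=16-17: P1@Q0 runs 1, rem=3, I/O yield, promote→Q0. Q0=[P1] Q1=[P2,P3,P4,P5] Q2=[]
t=17-18: P1@Q0 runs 1, rem=2, I/O yield, promote→Q0. Q0=[P1] Q1=[P2,P3,P4,P5] Q2=[]
t=18-19: P1@Q0 runs 1, rem=1, I/O yield, promote→Q0. Q0=[P1] Q1=[P2,P3,P4,P5] Q2=[]
t=19-20: P1@Q0 runs 1, rem=0, completes. Q0=[] Q1=[P2,P3,P4,P5] Q2=[]
t=20-24: P2@Q1 runs 4, rem=1, quantum used, demote→Q2. Q0=[] Q1=[P3,P4,P5] Q2=[P2]
t=24-28: P3@Q1 runs 4, rem=2, quantum used, demote→Q2. Q0=[] Q1=[P4,P5] Q2=[P2,P3]
t=28-32: P4@Q1 runs 4, rem=2, quantum used, demote→Q2. Q0=[] Q1=[P5] Q2=[P2,P3,P4]
t=32-36: P5@Q1 runs 4, rem=6, quantum used, demote→Q2. Q0=[] Q1=[] Q2=[P2,P3,P4,P5]
t=36-37: P2@Q2 runs 1, rem=0, completes. Q0=[] Q1=[] Q2=[P3,P4,P5]
t=37-39: P3@Q2 runs 2, rem=0, completes. Q0=[] Q1=[] Q2=[P4,P5]
t=39-41: P4@Q2 runs 2, rem=0, completes. Q0=[] Q1=[] Q2=[P5]
t=41-47: P5@Q2 runs 6, rem=0, completes. Q0=[] Q1=[] Q2=[]

Answer: P1,P2,P3,P4,P5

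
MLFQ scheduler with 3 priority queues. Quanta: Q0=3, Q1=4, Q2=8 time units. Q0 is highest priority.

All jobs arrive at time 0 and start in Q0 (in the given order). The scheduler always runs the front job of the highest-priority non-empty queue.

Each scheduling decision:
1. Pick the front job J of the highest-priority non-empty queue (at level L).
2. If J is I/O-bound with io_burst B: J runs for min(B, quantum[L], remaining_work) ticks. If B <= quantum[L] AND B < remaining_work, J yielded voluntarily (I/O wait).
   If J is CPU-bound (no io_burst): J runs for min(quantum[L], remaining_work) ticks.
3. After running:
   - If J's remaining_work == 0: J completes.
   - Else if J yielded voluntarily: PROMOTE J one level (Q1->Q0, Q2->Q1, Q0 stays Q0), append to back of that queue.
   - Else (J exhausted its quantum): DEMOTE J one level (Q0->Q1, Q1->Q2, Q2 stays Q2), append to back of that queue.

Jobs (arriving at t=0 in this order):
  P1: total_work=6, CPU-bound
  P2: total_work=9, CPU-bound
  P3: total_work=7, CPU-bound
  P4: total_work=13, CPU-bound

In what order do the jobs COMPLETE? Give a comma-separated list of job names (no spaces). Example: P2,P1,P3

t=0-3: P1@Q0 runs 3, rem=3, quantum used, demote→Q1. Q0=[P2,P3,P4] Q1=[P1] Q2=[]
t=3-6: P2@Q0 runs 3, rem=6, quantum used, demote→Q1. Q0=[P3,P4] Q1=[P1,P2] Q2=[]
t=6-9: P3@Q0 runs 3, rem=4, quantum used, demote→Q1. Q0=[P4] Q1=[P1,P2,P3] Q2=[]
t=9-12: P4@Q0 runs 3, rem=10, quantum used, demote→Q1. Q0=[] Q1=[P1,P2,P3,P4] Q2=[]
t=12-15: P1@Q1 runs 3, rem=0, completes. Q0=[] Q1=[P2,P3,P4] Q2=[]
t=15-19: P2@Q1 runs 4, rem=2, quantum used, demote→Q2. Q0=[] Q1=[P3,P4] Q2=[P2]
t=19-23: P3@Q1 runs 4, rem=0, completes. Q0=[] Q1=[P4] Q2=[P2]
t=23-27: P4@Q1 runs 4, rem=6, quantum used, demote→Q2. Q0=[] Q1=[] Q2=[P2,P4]
t=27-29: P2@Q2 runs 2, rem=0, completes. Q0=[] Q1=[] Q2=[P4]
t=29-35: P4@Q2 runs 6, rem=0, completes. Q0=[] Q1=[] Q2=[]

Answer: P1,P3,P2,P4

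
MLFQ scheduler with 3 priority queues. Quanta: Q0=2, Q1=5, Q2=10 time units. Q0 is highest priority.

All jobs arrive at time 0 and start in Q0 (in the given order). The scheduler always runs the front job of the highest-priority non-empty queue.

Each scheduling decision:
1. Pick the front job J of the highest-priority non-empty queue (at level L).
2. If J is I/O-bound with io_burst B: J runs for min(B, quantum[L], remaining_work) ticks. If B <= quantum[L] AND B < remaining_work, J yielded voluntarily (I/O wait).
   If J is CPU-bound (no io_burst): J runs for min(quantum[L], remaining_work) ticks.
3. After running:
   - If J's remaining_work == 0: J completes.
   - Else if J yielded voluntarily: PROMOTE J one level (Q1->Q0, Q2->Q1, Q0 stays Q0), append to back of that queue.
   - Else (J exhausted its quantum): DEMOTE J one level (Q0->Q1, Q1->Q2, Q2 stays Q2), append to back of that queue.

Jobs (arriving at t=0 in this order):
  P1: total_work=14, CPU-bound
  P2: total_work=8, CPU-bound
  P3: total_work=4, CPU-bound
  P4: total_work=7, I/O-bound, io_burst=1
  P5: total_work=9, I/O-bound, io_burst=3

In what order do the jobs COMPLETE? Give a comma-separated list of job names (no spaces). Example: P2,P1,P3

Answer: P4,P3,P5,P1,P2

Derivation:
t=0-2: P1@Q0 runs 2, rem=12, quantum used, demote→Q1. Q0=[P2,P3,P4,P5] Q1=[P1] Q2=[]
t=2-4: P2@Q0 runs 2, rem=6, quantum used, demote→Q1. Q0=[P3,P4,P5] Q1=[P1,P2] Q2=[]
t=4-6: P3@Q0 runs 2, rem=2, quantum used, demote→Q1. Q0=[P4,P5] Q1=[P1,P2,P3] Q2=[]
t=6-7: P4@Q0 runs 1, rem=6, I/O yield, promote→Q0. Q0=[P5,P4] Q1=[P1,P2,P3] Q2=[]
t=7-9: P5@Q0 runs 2, rem=7, quantum used, demote→Q1. Q0=[P4] Q1=[P1,P2,P3,P5] Q2=[]
t=9-10: P4@Q0 runs 1, rem=5, I/O yield, promote→Q0. Q0=[P4] Q1=[P1,P2,P3,P5] Q2=[]
t=10-11: P4@Q0 runs 1, rem=4, I/O yield, promote→Q0. Q0=[P4] Q1=[P1,P2,P3,P5] Q2=[]
t=11-12: P4@Q0 runs 1, rem=3, I/O yield, promote→Q0. Q0=[P4] Q1=[P1,P2,P3,P5] Q2=[]
t=12-13: P4@Q0 runs 1, rem=2, I/O yield, promote→Q0. Q0=[P4] Q1=[P1,P2,P3,P5] Q2=[]
t=13-14: P4@Q0 runs 1, rem=1, I/O yield, promote→Q0. Q0=[P4] Q1=[P1,P2,P3,P5] Q2=[]
t=14-15: P4@Q0 runs 1, rem=0, completes. Q0=[] Q1=[P1,P2,P3,P5] Q2=[]
t=15-20: P1@Q1 runs 5, rem=7, quantum used, demote→Q2. Q0=[] Q1=[P2,P3,P5] Q2=[P1]
t=20-25: P2@Q1 runs 5, rem=1, quantum used, demote→Q2. Q0=[] Q1=[P3,P5] Q2=[P1,P2]
t=25-27: P3@Q1 runs 2, rem=0, completes. Q0=[] Q1=[P5] Q2=[P1,P2]
t=27-30: P5@Q1 runs 3, rem=4, I/O yield, promote→Q0. Q0=[P5] Q1=[] Q2=[P1,P2]
t=30-32: P5@Q0 runs 2, rem=2, quantum used, demote→Q1. Q0=[] Q1=[P5] Q2=[P1,P2]
t=32-34: P5@Q1 runs 2, rem=0, completes. Q0=[] Q1=[] Q2=[P1,P2]
t=34-41: P1@Q2 runs 7, rem=0, completes. Q0=[] Q1=[] Q2=[P2]
t=41-42: P2@Q2 runs 1, rem=0, completes. Q0=[] Q1=[] Q2=[]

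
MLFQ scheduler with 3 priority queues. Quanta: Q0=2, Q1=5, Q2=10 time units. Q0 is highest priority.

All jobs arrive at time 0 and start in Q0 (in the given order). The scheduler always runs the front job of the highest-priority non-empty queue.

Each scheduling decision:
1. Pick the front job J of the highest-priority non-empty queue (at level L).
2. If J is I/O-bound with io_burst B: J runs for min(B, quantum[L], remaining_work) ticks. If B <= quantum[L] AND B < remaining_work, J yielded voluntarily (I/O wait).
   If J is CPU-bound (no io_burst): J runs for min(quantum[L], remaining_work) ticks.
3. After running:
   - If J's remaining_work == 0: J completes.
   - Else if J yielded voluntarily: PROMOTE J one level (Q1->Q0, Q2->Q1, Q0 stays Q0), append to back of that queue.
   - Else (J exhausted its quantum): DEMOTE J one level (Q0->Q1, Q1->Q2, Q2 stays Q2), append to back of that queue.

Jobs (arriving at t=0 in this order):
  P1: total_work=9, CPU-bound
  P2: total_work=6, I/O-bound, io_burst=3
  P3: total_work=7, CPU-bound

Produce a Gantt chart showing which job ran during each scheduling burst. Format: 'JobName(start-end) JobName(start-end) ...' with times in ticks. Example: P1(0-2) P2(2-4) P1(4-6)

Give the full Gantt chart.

Answer: P1(0-2) P2(2-4) P3(4-6) P1(6-11) P2(11-14) P2(14-15) P3(15-20) P1(20-22)

Derivation:
t=0-2: P1@Q0 runs 2, rem=7, quantum used, demote→Q1. Q0=[P2,P3] Q1=[P1] Q2=[]
t=2-4: P2@Q0 runs 2, rem=4, quantum used, demote→Q1. Q0=[P3] Q1=[P1,P2] Q2=[]
t=4-6: P3@Q0 runs 2, rem=5, quantum used, demote→Q1. Q0=[] Q1=[P1,P2,P3] Q2=[]
t=6-11: P1@Q1 runs 5, rem=2, quantum used, demote→Q2. Q0=[] Q1=[P2,P3] Q2=[P1]
t=11-14: P2@Q1 runs 3, rem=1, I/O yield, promote→Q0. Q0=[P2] Q1=[P3] Q2=[P1]
t=14-15: P2@Q0 runs 1, rem=0, completes. Q0=[] Q1=[P3] Q2=[P1]
t=15-20: P3@Q1 runs 5, rem=0, completes. Q0=[] Q1=[] Q2=[P1]
t=20-22: P1@Q2 runs 2, rem=0, completes. Q0=[] Q1=[] Q2=[]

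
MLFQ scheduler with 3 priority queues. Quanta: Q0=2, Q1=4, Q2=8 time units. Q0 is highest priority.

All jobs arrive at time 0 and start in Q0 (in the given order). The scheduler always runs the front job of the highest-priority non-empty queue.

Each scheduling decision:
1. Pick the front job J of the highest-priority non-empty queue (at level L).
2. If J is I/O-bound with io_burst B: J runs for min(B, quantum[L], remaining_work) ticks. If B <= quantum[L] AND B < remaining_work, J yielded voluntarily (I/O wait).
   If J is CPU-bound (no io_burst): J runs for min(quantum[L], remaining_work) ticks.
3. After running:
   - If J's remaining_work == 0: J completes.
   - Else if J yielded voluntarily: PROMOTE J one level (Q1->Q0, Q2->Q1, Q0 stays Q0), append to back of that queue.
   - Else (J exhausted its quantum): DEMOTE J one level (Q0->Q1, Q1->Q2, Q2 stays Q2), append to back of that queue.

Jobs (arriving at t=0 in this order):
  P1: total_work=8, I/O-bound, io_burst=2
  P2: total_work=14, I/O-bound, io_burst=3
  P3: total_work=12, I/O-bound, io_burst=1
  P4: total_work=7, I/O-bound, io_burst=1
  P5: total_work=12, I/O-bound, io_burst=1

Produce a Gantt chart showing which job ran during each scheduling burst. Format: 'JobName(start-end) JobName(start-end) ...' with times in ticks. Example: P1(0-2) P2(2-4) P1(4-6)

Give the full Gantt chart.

t=0-2: P1@Q0 runs 2, rem=6, I/O yield, promote→Q0. Q0=[P2,P3,P4,P5,P1] Q1=[] Q2=[]
t=2-4: P2@Q0 runs 2, rem=12, quantum used, demote→Q1. Q0=[P3,P4,P5,P1] Q1=[P2] Q2=[]
t=4-5: P3@Q0 runs 1, rem=11, I/O yield, promote→Q0. Q0=[P4,P5,P1,P3] Q1=[P2] Q2=[]
t=5-6: P4@Q0 runs 1, rem=6, I/O yield, promote→Q0. Q0=[P5,P1,P3,P4] Q1=[P2] Q2=[]
t=6-7: P5@Q0 runs 1, rem=11, I/O yield, promote→Q0. Q0=[P1,P3,P4,P5] Q1=[P2] Q2=[]
t=7-9: P1@Q0 runs 2, rem=4, I/O yield, promote→Q0. Q0=[P3,P4,P5,P1] Q1=[P2] Q2=[]
t=9-10: P3@Q0 runs 1, rem=10, I/O yield, promote→Q0. Q0=[P4,P5,P1,P3] Q1=[P2] Q2=[]
t=10-11: P4@Q0 runs 1, rem=5, I/O yield, promote→Q0. Q0=[P5,P1,P3,P4] Q1=[P2] Q2=[]
t=11-12: P5@Q0 runs 1, rem=10, I/O yield, promote→Q0. Q0=[P1,P3,P4,P5] Q1=[P2] Q2=[]
t=12-14: P1@Q0 runs 2, rem=2, I/O yield, promote→Q0. Q0=[P3,P4,P5,P1] Q1=[P2] Q2=[]
t=14-15: P3@Q0 runs 1, rem=9, I/O yield, promote→Q0. Q0=[P4,P5,P1,P3] Q1=[P2] Q2=[]
t=15-16: P4@Q0 runs 1, rem=4, I/O yield, promote→Q0. Q0=[P5,P1,P3,P4] Q1=[P2] Q2=[]
t=16-17: P5@Q0 runs 1, rem=9, I/O yield, promote→Q0. Q0=[P1,P3,P4,P5] Q1=[P2] Q2=[]
t=17-19: P1@Q0 runs 2, rem=0, completes. Q0=[P3,P4,P5] Q1=[P2] Q2=[]
t=19-20: P3@Q0 runs 1, rem=8, I/O yield, promote→Q0. Q0=[P4,P5,P3] Q1=[P2] Q2=[]
t=20-21: P4@Q0 runs 1, rem=3, I/O yield, promote→Q0. Q0=[P5,P3,P4] Q1=[P2] Q2=[]
t=21-22: P5@Q0 runs 1, rem=8, I/O yield, promote→Q0. Q0=[P3,P4,P5] Q1=[P2] Q2=[]
t=22-23: P3@Q0 runs 1, rem=7, I/O yield, promote→Q0. Q0=[P4,P5,P3] Q1=[P2] Q2=[]
t=23-24: P4@Q0 runs 1, rem=2, I/O yield, promote→Q0. Q0=[P5,P3,P4] Q1=[P2] Q2=[]
t=24-25: P5@Q0 runs 1, rem=7, I/O yield, promote→Q0. Q0=[P3,P4,P5] Q1=[P2] Q2=[]
t=25-26: P3@Q0 runs 1, rem=6, I/O yield, promote→Q0. Q0=[P4,P5,P3] Q1=[P2] Q2=[]
t=26-27: P4@Q0 runs 1, rem=1, I/O yield, promote→Q0. Q0=[P5,P3,P4] Q1=[P2] Q2=[]
t=27-28: P5@Q0 runs 1, rem=6, I/O yield, promote→Q0. Q0=[P3,P4,P5] Q1=[P2] Q2=[]
t=28-29: P3@Q0 runs 1, rem=5, I/O yield, promote→Q0. Q0=[P4,P5,P3] Q1=[P2] Q2=[]
t=29-30: P4@Q0 runs 1, rem=0, completes. Q0=[P5,P3] Q1=[P2] Q2=[]
t=30-31: P5@Q0 runs 1, rem=5, I/O yield, promote→Q0. Q0=[P3,P5] Q1=[P2] Q2=[]
t=31-32: P3@Q0 runs 1, rem=4, I/O yield, promote→Q0. Q0=[P5,P3] Q1=[P2] Q2=[]
t=32-33: P5@Q0 runs 1, rem=4, I/O yield, promote→Q0. Q0=[P3,P5] Q1=[P2] Q2=[]
t=33-34: P3@Q0 runs 1, rem=3, I/O yield, promote→Q0. Q0=[P5,P3] Q1=[P2] Q2=[]
t=34-35: P5@Q0 runs 1, rem=3, I/O yield, promote→Q0. Q0=[P3,P5] Q1=[P2] Q2=[]
t=35-36: P3@Q0 runs 1, rem=2, I/O yield, promote→Q0. Q0=[P5,P3] Q1=[P2] Q2=[]
t=36-37: P5@Q0 runs 1, rem=2, I/O yield, promote→Q0. Q0=[P3,P5] Q1=[P2] Q2=[]
t=37-38: P3@Q0 runs 1, rem=1, I/O yield, promote→Q0. Q0=[P5,P3] Q1=[P2] Q2=[]
t=38-39: P5@Q0 runs 1, rem=1, I/O yield, promote→Q0. Q0=[P3,P5] Q1=[P2] Q2=[]
t=39-40: P3@Q0 runs 1, rem=0, completes. Q0=[P5] Q1=[P2] Q2=[]
t=40-41: P5@Q0 runs 1, rem=0, completes. Q0=[] Q1=[P2] Q2=[]
t=41-44: P2@Q1 runs 3, rem=9, I/O yield, promote→Q0. Q0=[P2] Q1=[] Q2=[]
t=44-46: P2@Q0 runs 2, rem=7, quantum used, demote→Q1. Q0=[] Q1=[P2] Q2=[]
t=46-49: P2@Q1 runs 3, rem=4, I/O yield, promote→Q0. Q0=[P2] Q1=[] Q2=[]
t=49-51: P2@Q0 runs 2, rem=2, quantum used, demote→Q1. Q0=[] Q1=[P2] Q2=[]
t=51-53: P2@Q1 runs 2, rem=0, completes. Q0=[] Q1=[] Q2=[]

Answer: P1(0-2) P2(2-4) P3(4-5) P4(5-6) P5(6-7) P1(7-9) P3(9-10) P4(10-11) P5(11-12) P1(12-14) P3(14-15) P4(15-16) P5(16-17) P1(17-19) P3(19-20) P4(20-21) P5(21-22) P3(22-23) P4(23-24) P5(24-25) P3(25-26) P4(26-27) P5(27-28) P3(28-29) P4(29-30) P5(30-31) P3(31-32) P5(32-33) P3(33-34) P5(34-35) P3(35-36) P5(36-37) P3(37-38) P5(38-39) P3(39-40) P5(40-41) P2(41-44) P2(44-46) P2(46-49) P2(49-51) P2(51-53)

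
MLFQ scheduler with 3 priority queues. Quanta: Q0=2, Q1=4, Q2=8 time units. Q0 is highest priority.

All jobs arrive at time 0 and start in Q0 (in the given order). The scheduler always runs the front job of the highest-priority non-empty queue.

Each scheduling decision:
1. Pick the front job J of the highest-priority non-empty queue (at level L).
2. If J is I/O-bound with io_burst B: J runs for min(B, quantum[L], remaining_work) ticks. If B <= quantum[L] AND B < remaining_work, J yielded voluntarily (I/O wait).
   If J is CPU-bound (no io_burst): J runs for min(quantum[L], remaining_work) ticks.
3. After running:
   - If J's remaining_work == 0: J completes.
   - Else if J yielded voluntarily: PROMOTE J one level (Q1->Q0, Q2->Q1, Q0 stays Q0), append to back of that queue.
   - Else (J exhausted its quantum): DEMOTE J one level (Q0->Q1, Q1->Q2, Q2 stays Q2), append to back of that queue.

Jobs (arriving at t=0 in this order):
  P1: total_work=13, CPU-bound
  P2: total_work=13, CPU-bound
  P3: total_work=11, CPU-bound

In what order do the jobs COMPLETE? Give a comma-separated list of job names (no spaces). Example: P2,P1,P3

Answer: P1,P2,P3

Derivation:
t=0-2: P1@Q0 runs 2, rem=11, quantum used, demote→Q1. Q0=[P2,P3] Q1=[P1] Q2=[]
t=2-4: P2@Q0 runs 2, rem=11, quantum used, demote→Q1. Q0=[P3] Q1=[P1,P2] Q2=[]
t=4-6: P3@Q0 runs 2, rem=9, quantum used, demote→Q1. Q0=[] Q1=[P1,P2,P3] Q2=[]
t=6-10: P1@Q1 runs 4, rem=7, quantum used, demote→Q2. Q0=[] Q1=[P2,P3] Q2=[P1]
t=10-14: P2@Q1 runs 4, rem=7, quantum used, demote→Q2. Q0=[] Q1=[P3] Q2=[P1,P2]
t=14-18: P3@Q1 runs 4, rem=5, quantum used, demote→Q2. Q0=[] Q1=[] Q2=[P1,P2,P3]
t=18-25: P1@Q2 runs 7, rem=0, completes. Q0=[] Q1=[] Q2=[P2,P3]
t=25-32: P2@Q2 runs 7, rem=0, completes. Q0=[] Q1=[] Q2=[P3]
t=32-37: P3@Q2 runs 5, rem=0, completes. Q0=[] Q1=[] Q2=[]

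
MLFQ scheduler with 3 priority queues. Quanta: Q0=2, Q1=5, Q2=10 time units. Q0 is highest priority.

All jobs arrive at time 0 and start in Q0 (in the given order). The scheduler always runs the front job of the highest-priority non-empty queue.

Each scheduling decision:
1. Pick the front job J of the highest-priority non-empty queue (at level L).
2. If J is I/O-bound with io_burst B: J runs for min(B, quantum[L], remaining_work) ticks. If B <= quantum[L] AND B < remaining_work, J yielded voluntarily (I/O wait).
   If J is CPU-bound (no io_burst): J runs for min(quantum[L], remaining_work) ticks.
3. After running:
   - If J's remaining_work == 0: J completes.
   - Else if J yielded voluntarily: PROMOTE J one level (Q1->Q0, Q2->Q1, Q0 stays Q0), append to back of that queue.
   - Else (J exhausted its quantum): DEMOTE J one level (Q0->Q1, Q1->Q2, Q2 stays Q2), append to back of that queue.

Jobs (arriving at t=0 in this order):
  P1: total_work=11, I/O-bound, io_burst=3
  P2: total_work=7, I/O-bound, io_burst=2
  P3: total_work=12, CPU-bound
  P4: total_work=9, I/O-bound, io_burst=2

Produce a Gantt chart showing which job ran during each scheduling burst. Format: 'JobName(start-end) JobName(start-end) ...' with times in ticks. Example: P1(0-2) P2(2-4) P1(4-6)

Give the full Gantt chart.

t=0-2: P1@Q0 runs 2, rem=9, quantum used, demote→Q1. Q0=[P2,P3,P4] Q1=[P1] Q2=[]
t=2-4: P2@Q0 runs 2, rem=5, I/O yield, promote→Q0. Q0=[P3,P4,P2] Q1=[P1] Q2=[]
t=4-6: P3@Q0 runs 2, rem=10, quantum used, demote→Q1. Q0=[P4,P2] Q1=[P1,P3] Q2=[]
t=6-8: P4@Q0 runs 2, rem=7, I/O yield, promote→Q0. Q0=[P2,P4] Q1=[P1,P3] Q2=[]
t=8-10: P2@Q0 runs 2, rem=3, I/O yield, promote→Q0. Q0=[P4,P2] Q1=[P1,P3] Q2=[]
t=10-12: P4@Q0 runs 2, rem=5, I/O yield, promote→Q0. Q0=[P2,P4] Q1=[P1,P3] Q2=[]
t=12-14: P2@Q0 runs 2, rem=1, I/O yield, promote→Q0. Q0=[P4,P2] Q1=[P1,P3] Q2=[]
t=14-16: P4@Q0 runs 2, rem=3, I/O yield, promote→Q0. Q0=[P2,P4] Q1=[P1,P3] Q2=[]
t=16-17: P2@Q0 runs 1, rem=0, completes. Q0=[P4] Q1=[P1,P3] Q2=[]
t=17-19: P4@Q0 runs 2, rem=1, I/O yield, promote→Q0. Q0=[P4] Q1=[P1,P3] Q2=[]
t=19-20: P4@Q0 runs 1, rem=0, completes. Q0=[] Q1=[P1,P3] Q2=[]
t=20-23: P1@Q1 runs 3, rem=6, I/O yield, promote→Q0. Q0=[P1] Q1=[P3] Q2=[]
t=23-25: P1@Q0 runs 2, rem=4, quantum used, demote→Q1. Q0=[] Q1=[P3,P1] Q2=[]
t=25-30: P3@Q1 runs 5, rem=5, quantum used, demote→Q2. Q0=[] Q1=[P1] Q2=[P3]
t=30-33: P1@Q1 runs 3, rem=1, I/O yield, promote→Q0. Q0=[P1] Q1=[] Q2=[P3]
t=33-34: P1@Q0 runs 1, rem=0, completes. Q0=[] Q1=[] Q2=[P3]
t=34-39: P3@Q2 runs 5, rem=0, completes. Q0=[] Q1=[] Q2=[]

Answer: P1(0-2) P2(2-4) P3(4-6) P4(6-8) P2(8-10) P4(10-12) P2(12-14) P4(14-16) P2(16-17) P4(17-19) P4(19-20) P1(20-23) P1(23-25) P3(25-30) P1(30-33) P1(33-34) P3(34-39)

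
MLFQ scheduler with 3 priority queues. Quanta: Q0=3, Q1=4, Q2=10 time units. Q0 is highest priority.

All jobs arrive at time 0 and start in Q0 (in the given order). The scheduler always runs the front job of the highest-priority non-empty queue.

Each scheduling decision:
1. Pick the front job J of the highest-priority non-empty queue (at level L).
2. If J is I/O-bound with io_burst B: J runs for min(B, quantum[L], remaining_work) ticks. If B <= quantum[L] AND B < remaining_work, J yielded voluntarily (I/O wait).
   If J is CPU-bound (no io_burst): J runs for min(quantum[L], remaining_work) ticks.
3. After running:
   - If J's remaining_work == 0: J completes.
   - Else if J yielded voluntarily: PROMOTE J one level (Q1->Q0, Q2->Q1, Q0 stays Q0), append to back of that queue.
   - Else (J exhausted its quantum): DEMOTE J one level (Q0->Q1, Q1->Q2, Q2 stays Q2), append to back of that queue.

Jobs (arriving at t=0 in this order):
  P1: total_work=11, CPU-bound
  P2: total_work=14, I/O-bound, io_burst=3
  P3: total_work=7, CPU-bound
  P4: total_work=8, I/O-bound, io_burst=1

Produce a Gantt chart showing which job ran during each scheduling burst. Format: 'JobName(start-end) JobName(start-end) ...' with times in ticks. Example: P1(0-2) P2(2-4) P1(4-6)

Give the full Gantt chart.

Answer: P1(0-3) P2(3-6) P3(6-9) P4(9-10) P2(10-13) P4(13-14) P2(14-17) P4(17-18) P2(18-21) P4(21-22) P2(22-24) P4(24-25) P4(25-26) P4(26-27) P4(27-28) P1(28-32) P3(32-36) P1(36-40)

Derivation:
t=0-3: P1@Q0 runs 3, rem=8, quantum used, demote→Q1. Q0=[P2,P3,P4] Q1=[P1] Q2=[]
t=3-6: P2@Q0 runs 3, rem=11, I/O yield, promote→Q0. Q0=[P3,P4,P2] Q1=[P1] Q2=[]
t=6-9: P3@Q0 runs 3, rem=4, quantum used, demote→Q1. Q0=[P4,P2] Q1=[P1,P3] Q2=[]
t=9-10: P4@Q0 runs 1, rem=7, I/O yield, promote→Q0. Q0=[P2,P4] Q1=[P1,P3] Q2=[]
t=10-13: P2@Q0 runs 3, rem=8, I/O yield, promote→Q0. Q0=[P4,P2] Q1=[P1,P3] Q2=[]
t=13-14: P4@Q0 runs 1, rem=6, I/O yield, promote→Q0. Q0=[P2,P4] Q1=[P1,P3] Q2=[]
t=14-17: P2@Q0 runs 3, rem=5, I/O yield, promote→Q0. Q0=[P4,P2] Q1=[P1,P3] Q2=[]
t=17-18: P4@Q0 runs 1, rem=5, I/O yield, promote→Q0. Q0=[P2,P4] Q1=[P1,P3] Q2=[]
t=18-21: P2@Q0 runs 3, rem=2, I/O yield, promote→Q0. Q0=[P4,P2] Q1=[P1,P3] Q2=[]
t=21-22: P4@Q0 runs 1, rem=4, I/O yield, promote→Q0. Q0=[P2,P4] Q1=[P1,P3] Q2=[]
t=22-24: P2@Q0 runs 2, rem=0, completes. Q0=[P4] Q1=[P1,P3] Q2=[]
t=24-25: P4@Q0 runs 1, rem=3, I/O yield, promote→Q0. Q0=[P4] Q1=[P1,P3] Q2=[]
t=25-26: P4@Q0 runs 1, rem=2, I/O yield, promote→Q0. Q0=[P4] Q1=[P1,P3] Q2=[]
t=26-27: P4@Q0 runs 1, rem=1, I/O yield, promote→Q0. Q0=[P4] Q1=[P1,P3] Q2=[]
t=27-28: P4@Q0 runs 1, rem=0, completes. Q0=[] Q1=[P1,P3] Q2=[]
t=28-32: P1@Q1 runs 4, rem=4, quantum used, demote→Q2. Q0=[] Q1=[P3] Q2=[P1]
t=32-36: P3@Q1 runs 4, rem=0, completes. Q0=[] Q1=[] Q2=[P1]
t=36-40: P1@Q2 runs 4, rem=0, completes. Q0=[] Q1=[] Q2=[]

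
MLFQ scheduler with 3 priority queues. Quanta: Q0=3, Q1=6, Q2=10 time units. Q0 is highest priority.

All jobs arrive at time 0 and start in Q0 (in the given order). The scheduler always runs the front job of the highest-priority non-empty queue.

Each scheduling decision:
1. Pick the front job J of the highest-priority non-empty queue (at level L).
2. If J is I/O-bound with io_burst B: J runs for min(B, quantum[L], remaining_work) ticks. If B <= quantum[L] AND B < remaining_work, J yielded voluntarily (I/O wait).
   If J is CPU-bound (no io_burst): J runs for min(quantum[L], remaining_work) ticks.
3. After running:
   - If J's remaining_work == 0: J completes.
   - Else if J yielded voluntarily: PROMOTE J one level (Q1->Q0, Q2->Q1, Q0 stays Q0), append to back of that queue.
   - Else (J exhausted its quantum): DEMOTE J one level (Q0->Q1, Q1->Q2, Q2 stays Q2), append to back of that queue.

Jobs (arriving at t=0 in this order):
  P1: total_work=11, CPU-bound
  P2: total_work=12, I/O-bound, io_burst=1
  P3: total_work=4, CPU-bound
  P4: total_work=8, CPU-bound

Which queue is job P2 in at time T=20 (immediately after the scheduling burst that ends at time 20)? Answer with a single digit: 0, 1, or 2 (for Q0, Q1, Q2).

t=0-3: P1@Q0 runs 3, rem=8, quantum used, demote→Q1. Q0=[P2,P3,P4] Q1=[P1] Q2=[]
t=3-4: P2@Q0 runs 1, rem=11, I/O yield, promote→Q0. Q0=[P3,P4,P2] Q1=[P1] Q2=[]
t=4-7: P3@Q0 runs 3, rem=1, quantum used, demote→Q1. Q0=[P4,P2] Q1=[P1,P3] Q2=[]
t=7-10: P4@Q0 runs 3, rem=5, quantum used, demote→Q1. Q0=[P2] Q1=[P1,P3,P4] Q2=[]
t=10-11: P2@Q0 runs 1, rem=10, I/O yield, promote→Q0. Q0=[P2] Q1=[P1,P3,P4] Q2=[]
t=11-12: P2@Q0 runs 1, rem=9, I/O yield, promote→Q0. Q0=[P2] Q1=[P1,P3,P4] Q2=[]
t=12-13: P2@Q0 runs 1, rem=8, I/O yield, promote→Q0. Q0=[P2] Q1=[P1,P3,P4] Q2=[]
t=13-14: P2@Q0 runs 1, rem=7, I/O yield, promote→Q0. Q0=[P2] Q1=[P1,P3,P4] Q2=[]
t=14-15: P2@Q0 runs 1, rem=6, I/O yield, promote→Q0. Q0=[P2] Q1=[P1,P3,P4] Q2=[]
t=15-16: P2@Q0 runs 1, rem=5, I/O yield, promote→Q0. Q0=[P2] Q1=[P1,P3,P4] Q2=[]
t=16-17: P2@Q0 runs 1, rem=4, I/O yield, promote→Q0. Q0=[P2] Q1=[P1,P3,P4] Q2=[]
t=17-18: P2@Q0 runs 1, rem=3, I/O yield, promote→Q0. Q0=[P2] Q1=[P1,P3,P4] Q2=[]
t=18-19: P2@Q0 runs 1, rem=2, I/O yield, promote→Q0. Q0=[P2] Q1=[P1,P3,P4] Q2=[]
t=19-20: P2@Q0 runs 1, rem=1, I/O yield, promote→Q0. Q0=[P2] Q1=[P1,P3,P4] Q2=[]
t=20-21: P2@Q0 runs 1, rem=0, completes. Q0=[] Q1=[P1,P3,P4] Q2=[]
t=21-27: P1@Q1 runs 6, rem=2, quantum used, demote→Q2. Q0=[] Q1=[P3,P4] Q2=[P1]
t=27-28: P3@Q1 runs 1, rem=0, completes. Q0=[] Q1=[P4] Q2=[P1]
t=28-33: P4@Q1 runs 5, rem=0, completes. Q0=[] Q1=[] Q2=[P1]
t=33-35: P1@Q2 runs 2, rem=0, completes. Q0=[] Q1=[] Q2=[]

Answer: 0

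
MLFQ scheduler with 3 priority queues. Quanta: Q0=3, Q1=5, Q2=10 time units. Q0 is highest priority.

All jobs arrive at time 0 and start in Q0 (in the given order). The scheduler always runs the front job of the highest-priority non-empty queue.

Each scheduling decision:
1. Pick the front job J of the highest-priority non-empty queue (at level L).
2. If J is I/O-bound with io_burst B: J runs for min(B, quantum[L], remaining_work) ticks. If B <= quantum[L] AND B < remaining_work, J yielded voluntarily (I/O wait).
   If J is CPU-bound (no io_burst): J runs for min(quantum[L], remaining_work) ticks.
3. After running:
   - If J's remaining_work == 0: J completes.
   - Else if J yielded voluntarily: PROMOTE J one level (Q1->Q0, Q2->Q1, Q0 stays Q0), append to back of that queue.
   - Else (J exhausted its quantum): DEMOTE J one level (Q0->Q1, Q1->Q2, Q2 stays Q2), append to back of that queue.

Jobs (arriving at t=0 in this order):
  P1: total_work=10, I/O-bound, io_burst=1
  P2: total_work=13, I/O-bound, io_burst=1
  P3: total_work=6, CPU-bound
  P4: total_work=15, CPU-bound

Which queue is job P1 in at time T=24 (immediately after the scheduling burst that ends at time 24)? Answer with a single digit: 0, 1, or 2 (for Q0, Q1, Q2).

t=0-1: P1@Q0 runs 1, rem=9, I/O yield, promote→Q0. Q0=[P2,P3,P4,P1] Q1=[] Q2=[]
t=1-2: P2@Q0 runs 1, rem=12, I/O yield, promote→Q0. Q0=[P3,P4,P1,P2] Q1=[] Q2=[]
t=2-5: P3@Q0 runs 3, rem=3, quantum used, demote→Q1. Q0=[P4,P1,P2] Q1=[P3] Q2=[]
t=5-8: P4@Q0 runs 3, rem=12, quantum used, demote→Q1. Q0=[P1,P2] Q1=[P3,P4] Q2=[]
t=8-9: P1@Q0 runs 1, rem=8, I/O yield, promote→Q0. Q0=[P2,P1] Q1=[P3,P4] Q2=[]
t=9-10: P2@Q0 runs 1, rem=11, I/O yield, promote→Q0. Q0=[P1,P2] Q1=[P3,P4] Q2=[]
t=10-11: P1@Q0 runs 1, rem=7, I/O yield, promote→Q0. Q0=[P2,P1] Q1=[P3,P4] Q2=[]
t=11-12: P2@Q0 runs 1, rem=10, I/O yield, promote→Q0. Q0=[P1,P2] Q1=[P3,P4] Q2=[]
t=12-13: P1@Q0 runs 1, rem=6, I/O yield, promote→Q0. Q0=[P2,P1] Q1=[P3,P4] Q2=[]
t=13-14: P2@Q0 runs 1, rem=9, I/O yield, promote→Q0. Q0=[P1,P2] Q1=[P3,P4] Q2=[]
t=14-15: P1@Q0 runs 1, rem=5, I/O yield, promote→Q0. Q0=[P2,P1] Q1=[P3,P4] Q2=[]
t=15-16: P2@Q0 runs 1, rem=8, I/O yield, promote→Q0. Q0=[P1,P2] Q1=[P3,P4] Q2=[]
t=16-17: P1@Q0 runs 1, rem=4, I/O yield, promote→Q0. Q0=[P2,P1] Q1=[P3,P4] Q2=[]
t=17-18: P2@Q0 runs 1, rem=7, I/O yield, promote→Q0. Q0=[P1,P2] Q1=[P3,P4] Q2=[]
t=18-19: P1@Q0 runs 1, rem=3, I/O yield, promote→Q0. Q0=[P2,P1] Q1=[P3,P4] Q2=[]
t=19-20: P2@Q0 runs 1, rem=6, I/O yield, promote→Q0. Q0=[P1,P2] Q1=[P3,P4] Q2=[]
t=20-21: P1@Q0 runs 1, rem=2, I/O yield, promote→Q0. Q0=[P2,P1] Q1=[P3,P4] Q2=[]
t=21-22: P2@Q0 runs 1, rem=5, I/O yield, promote→Q0. Q0=[P1,P2] Q1=[P3,P4] Q2=[]
t=22-23: P1@Q0 runs 1, rem=1, I/O yield, promote→Q0. Q0=[P2,P1] Q1=[P3,P4] Q2=[]
t=23-24: P2@Q0 runs 1, rem=4, I/O yield, promote→Q0. Q0=[P1,P2] Q1=[P3,P4] Q2=[]
t=24-25: P1@Q0 runs 1, rem=0, completes. Q0=[P2] Q1=[P3,P4] Q2=[]
t=25-26: P2@Q0 runs 1, rem=3, I/O yield, promote→Q0. Q0=[P2] Q1=[P3,P4] Q2=[]
t=26-27: P2@Q0 runs 1, rem=2, I/O yield, promote→Q0. Q0=[P2] Q1=[P3,P4] Q2=[]
t=27-28: P2@Q0 runs 1, rem=1, I/O yield, promote→Q0. Q0=[P2] Q1=[P3,P4] Q2=[]
t=28-29: P2@Q0 runs 1, rem=0, completes. Q0=[] Q1=[P3,P4] Q2=[]
t=29-32: P3@Q1 runs 3, rem=0, completes. Q0=[] Q1=[P4] Q2=[]
t=32-37: P4@Q1 runs 5, rem=7, quantum used, demote→Q2. Q0=[] Q1=[] Q2=[P4]
t=37-44: P4@Q2 runs 7, rem=0, completes. Q0=[] Q1=[] Q2=[]

Answer: 0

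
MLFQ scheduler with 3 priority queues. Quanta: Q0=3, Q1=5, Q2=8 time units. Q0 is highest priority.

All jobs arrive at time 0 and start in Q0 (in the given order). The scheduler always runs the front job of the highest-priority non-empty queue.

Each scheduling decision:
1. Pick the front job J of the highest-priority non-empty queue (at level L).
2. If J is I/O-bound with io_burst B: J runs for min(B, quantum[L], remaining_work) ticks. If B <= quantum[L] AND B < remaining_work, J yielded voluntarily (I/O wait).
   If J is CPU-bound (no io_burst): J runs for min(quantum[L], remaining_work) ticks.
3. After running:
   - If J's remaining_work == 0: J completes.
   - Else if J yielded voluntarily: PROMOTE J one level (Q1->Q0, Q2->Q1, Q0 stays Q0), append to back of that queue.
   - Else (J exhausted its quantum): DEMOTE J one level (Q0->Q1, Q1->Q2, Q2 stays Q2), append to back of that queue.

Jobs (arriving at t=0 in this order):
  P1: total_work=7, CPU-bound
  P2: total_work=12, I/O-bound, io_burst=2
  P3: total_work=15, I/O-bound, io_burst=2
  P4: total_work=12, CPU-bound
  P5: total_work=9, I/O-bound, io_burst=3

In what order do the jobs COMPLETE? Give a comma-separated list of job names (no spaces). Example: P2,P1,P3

Answer: P5,P2,P3,P1,P4

Derivation:
t=0-3: P1@Q0 runs 3, rem=4, quantum used, demote→Q1. Q0=[P2,P3,P4,P5] Q1=[P1] Q2=[]
t=3-5: P2@Q0 runs 2, rem=10, I/O yield, promote→Q0. Q0=[P3,P4,P5,P2] Q1=[P1] Q2=[]
t=5-7: P3@Q0 runs 2, rem=13, I/O yield, promote→Q0. Q0=[P4,P5,P2,P3] Q1=[P1] Q2=[]
t=7-10: P4@Q0 runs 3, rem=9, quantum used, demote→Q1. Q0=[P5,P2,P3] Q1=[P1,P4] Q2=[]
t=10-13: P5@Q0 runs 3, rem=6, I/O yield, promote→Q0. Q0=[P2,P3,P5] Q1=[P1,P4] Q2=[]
t=13-15: P2@Q0 runs 2, rem=8, I/O yield, promote→Q0. Q0=[P3,P5,P2] Q1=[P1,P4] Q2=[]
t=15-17: P3@Q0 runs 2, rem=11, I/O yield, promote→Q0. Q0=[P5,P2,P3] Q1=[P1,P4] Q2=[]
t=17-20: P5@Q0 runs 3, rem=3, I/O yield, promote→Q0. Q0=[P2,P3,P5] Q1=[P1,P4] Q2=[]
t=20-22: P2@Q0 runs 2, rem=6, I/O yield, promote→Q0. Q0=[P3,P5,P2] Q1=[P1,P4] Q2=[]
t=22-24: P3@Q0 runs 2, rem=9, I/O yield, promote→Q0. Q0=[P5,P2,P3] Q1=[P1,P4] Q2=[]
t=24-27: P5@Q0 runs 3, rem=0, completes. Q0=[P2,P3] Q1=[P1,P4] Q2=[]
t=27-29: P2@Q0 runs 2, rem=4, I/O yield, promote→Q0. Q0=[P3,P2] Q1=[P1,P4] Q2=[]
t=29-31: P3@Q0 runs 2, rem=7, I/O yield, promote→Q0. Q0=[P2,P3] Q1=[P1,P4] Q2=[]
t=31-33: P2@Q0 runs 2, rem=2, I/O yield, promote→Q0. Q0=[P3,P2] Q1=[P1,P4] Q2=[]
t=33-35: P3@Q0 runs 2, rem=5, I/O yield, promote→Q0. Q0=[P2,P3] Q1=[P1,P4] Q2=[]
t=35-37: P2@Q0 runs 2, rem=0, completes. Q0=[P3] Q1=[P1,P4] Q2=[]
t=37-39: P3@Q0 runs 2, rem=3, I/O yield, promote→Q0. Q0=[P3] Q1=[P1,P4] Q2=[]
t=39-41: P3@Q0 runs 2, rem=1, I/O yield, promote→Q0. Q0=[P3] Q1=[P1,P4] Q2=[]
t=41-42: P3@Q0 runs 1, rem=0, completes. Q0=[] Q1=[P1,P4] Q2=[]
t=42-46: P1@Q1 runs 4, rem=0, completes. Q0=[] Q1=[P4] Q2=[]
t=46-51: P4@Q1 runs 5, rem=4, quantum used, demote→Q2. Q0=[] Q1=[] Q2=[P4]
t=51-55: P4@Q2 runs 4, rem=0, completes. Q0=[] Q1=[] Q2=[]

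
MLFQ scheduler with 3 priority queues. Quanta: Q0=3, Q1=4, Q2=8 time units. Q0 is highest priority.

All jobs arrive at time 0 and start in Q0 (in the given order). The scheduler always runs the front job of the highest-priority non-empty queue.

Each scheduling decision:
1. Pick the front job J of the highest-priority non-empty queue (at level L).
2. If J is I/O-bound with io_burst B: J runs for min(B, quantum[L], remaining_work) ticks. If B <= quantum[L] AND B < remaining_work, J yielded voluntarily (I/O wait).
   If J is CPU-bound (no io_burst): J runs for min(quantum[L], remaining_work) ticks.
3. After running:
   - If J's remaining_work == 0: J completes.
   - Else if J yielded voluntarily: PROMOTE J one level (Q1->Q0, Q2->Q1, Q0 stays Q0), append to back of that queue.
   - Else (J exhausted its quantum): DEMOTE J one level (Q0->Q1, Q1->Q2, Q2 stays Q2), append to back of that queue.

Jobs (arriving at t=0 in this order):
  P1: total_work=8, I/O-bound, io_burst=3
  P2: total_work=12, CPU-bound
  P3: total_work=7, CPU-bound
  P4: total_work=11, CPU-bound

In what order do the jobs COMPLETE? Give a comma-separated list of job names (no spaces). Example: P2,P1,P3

Answer: P1,P3,P2,P4

Derivation:
t=0-3: P1@Q0 runs 3, rem=5, I/O yield, promote→Q0. Q0=[P2,P3,P4,P1] Q1=[] Q2=[]
t=3-6: P2@Q0 runs 3, rem=9, quantum used, demote→Q1. Q0=[P3,P4,P1] Q1=[P2] Q2=[]
t=6-9: P3@Q0 runs 3, rem=4, quantum used, demote→Q1. Q0=[P4,P1] Q1=[P2,P3] Q2=[]
t=9-12: P4@Q0 runs 3, rem=8, quantum used, demote→Q1. Q0=[P1] Q1=[P2,P3,P4] Q2=[]
t=12-15: P1@Q0 runs 3, rem=2, I/O yield, promote→Q0. Q0=[P1] Q1=[P2,P3,P4] Q2=[]
t=15-17: P1@Q0 runs 2, rem=0, completes. Q0=[] Q1=[P2,P3,P4] Q2=[]
t=17-21: P2@Q1 runs 4, rem=5, quantum used, demote→Q2. Q0=[] Q1=[P3,P4] Q2=[P2]
t=21-25: P3@Q1 runs 4, rem=0, completes. Q0=[] Q1=[P4] Q2=[P2]
t=25-29: P4@Q1 runs 4, rem=4, quantum used, demote→Q2. Q0=[] Q1=[] Q2=[P2,P4]
t=29-34: P2@Q2 runs 5, rem=0, completes. Q0=[] Q1=[] Q2=[P4]
t=34-38: P4@Q2 runs 4, rem=0, completes. Q0=[] Q1=[] Q2=[]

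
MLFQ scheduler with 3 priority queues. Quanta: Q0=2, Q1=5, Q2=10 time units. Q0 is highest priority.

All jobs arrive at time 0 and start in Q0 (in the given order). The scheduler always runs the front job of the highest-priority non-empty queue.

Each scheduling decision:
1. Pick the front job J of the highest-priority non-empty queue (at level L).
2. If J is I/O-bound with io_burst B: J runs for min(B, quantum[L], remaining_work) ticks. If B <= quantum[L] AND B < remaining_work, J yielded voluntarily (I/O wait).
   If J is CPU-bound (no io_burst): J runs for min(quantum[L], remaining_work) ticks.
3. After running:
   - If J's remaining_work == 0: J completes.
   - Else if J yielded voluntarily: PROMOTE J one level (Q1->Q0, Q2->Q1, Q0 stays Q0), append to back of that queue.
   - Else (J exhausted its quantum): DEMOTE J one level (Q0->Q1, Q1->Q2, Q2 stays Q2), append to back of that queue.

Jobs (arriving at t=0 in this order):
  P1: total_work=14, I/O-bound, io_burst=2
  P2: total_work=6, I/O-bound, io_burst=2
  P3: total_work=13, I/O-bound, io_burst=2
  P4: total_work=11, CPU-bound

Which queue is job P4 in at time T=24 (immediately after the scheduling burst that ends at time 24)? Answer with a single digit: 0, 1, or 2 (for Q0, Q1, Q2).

Answer: 1

Derivation:
t=0-2: P1@Q0 runs 2, rem=12, I/O yield, promote→Q0. Q0=[P2,P3,P4,P1] Q1=[] Q2=[]
t=2-4: P2@Q0 runs 2, rem=4, I/O yield, promote→Q0. Q0=[P3,P4,P1,P2] Q1=[] Q2=[]
t=4-6: P3@Q0 runs 2, rem=11, I/O yield, promote→Q0. Q0=[P4,P1,P2,P3] Q1=[] Q2=[]
t=6-8: P4@Q0 runs 2, rem=9, quantum used, demote→Q1. Q0=[P1,P2,P3] Q1=[P4] Q2=[]
t=8-10: P1@Q0 runs 2, rem=10, I/O yield, promote→Q0. Q0=[P2,P3,P1] Q1=[P4] Q2=[]
t=10-12: P2@Q0 runs 2, rem=2, I/O yield, promote→Q0. Q0=[P3,P1,P2] Q1=[P4] Q2=[]
t=12-14: P3@Q0 runs 2, rem=9, I/O yield, promote→Q0. Q0=[P1,P2,P3] Q1=[P4] Q2=[]
t=14-16: P1@Q0 runs 2, rem=8, I/O yield, promote→Q0. Q0=[P2,P3,P1] Q1=[P4] Q2=[]
t=16-18: P2@Q0 runs 2, rem=0, completes. Q0=[P3,P1] Q1=[P4] Q2=[]
t=18-20: P3@Q0 runs 2, rem=7, I/O yield, promote→Q0. Q0=[P1,P3] Q1=[P4] Q2=[]
t=20-22: P1@Q0 runs 2, rem=6, I/O yield, promote→Q0. Q0=[P3,P1] Q1=[P4] Q2=[]
t=22-24: P3@Q0 runs 2, rem=5, I/O yield, promote→Q0. Q0=[P1,P3] Q1=[P4] Q2=[]
t=24-26: P1@Q0 runs 2, rem=4, I/O yield, promote→Q0. Q0=[P3,P1] Q1=[P4] Q2=[]
t=26-28: P3@Q0 runs 2, rem=3, I/O yield, promote→Q0. Q0=[P1,P3] Q1=[P4] Q2=[]
t=28-30: P1@Q0 runs 2, rem=2, I/O yield, promote→Q0. Q0=[P3,P1] Q1=[P4] Q2=[]
t=30-32: P3@Q0 runs 2, rem=1, I/O yield, promote→Q0. Q0=[P1,P3] Q1=[P4] Q2=[]
t=32-34: P1@Q0 runs 2, rem=0, completes. Q0=[P3] Q1=[P4] Q2=[]
t=34-35: P3@Q0 runs 1, rem=0, completes. Q0=[] Q1=[P4] Q2=[]
t=35-40: P4@Q1 runs 5, rem=4, quantum used, demote→Q2. Q0=[] Q1=[] Q2=[P4]
t=40-44: P4@Q2 runs 4, rem=0, completes. Q0=[] Q1=[] Q2=[]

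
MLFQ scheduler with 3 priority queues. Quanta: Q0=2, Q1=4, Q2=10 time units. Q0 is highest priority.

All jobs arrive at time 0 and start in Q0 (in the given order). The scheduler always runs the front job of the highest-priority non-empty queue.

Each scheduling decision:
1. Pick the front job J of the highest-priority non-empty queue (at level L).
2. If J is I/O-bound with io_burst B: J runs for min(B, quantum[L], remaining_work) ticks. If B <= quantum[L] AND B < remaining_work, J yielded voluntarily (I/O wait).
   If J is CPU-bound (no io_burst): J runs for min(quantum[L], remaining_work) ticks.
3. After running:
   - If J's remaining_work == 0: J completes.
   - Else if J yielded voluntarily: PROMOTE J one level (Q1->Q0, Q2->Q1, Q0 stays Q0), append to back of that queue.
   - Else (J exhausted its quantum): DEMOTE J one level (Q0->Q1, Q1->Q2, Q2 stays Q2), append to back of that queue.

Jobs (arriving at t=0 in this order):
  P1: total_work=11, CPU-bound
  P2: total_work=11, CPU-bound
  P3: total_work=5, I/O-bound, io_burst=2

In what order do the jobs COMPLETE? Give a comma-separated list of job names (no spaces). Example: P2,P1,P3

Answer: P3,P1,P2

Derivation:
t=0-2: P1@Q0 runs 2, rem=9, quantum used, demote→Q1. Q0=[P2,P3] Q1=[P1] Q2=[]
t=2-4: P2@Q0 runs 2, rem=9, quantum used, demote→Q1. Q0=[P3] Q1=[P1,P2] Q2=[]
t=4-6: P3@Q0 runs 2, rem=3, I/O yield, promote→Q0. Q0=[P3] Q1=[P1,P2] Q2=[]
t=6-8: P3@Q0 runs 2, rem=1, I/O yield, promote→Q0. Q0=[P3] Q1=[P1,P2] Q2=[]
t=8-9: P3@Q0 runs 1, rem=0, completes. Q0=[] Q1=[P1,P2] Q2=[]
t=9-13: P1@Q1 runs 4, rem=5, quantum used, demote→Q2. Q0=[] Q1=[P2] Q2=[P1]
t=13-17: P2@Q1 runs 4, rem=5, quantum used, demote→Q2. Q0=[] Q1=[] Q2=[P1,P2]
t=17-22: P1@Q2 runs 5, rem=0, completes. Q0=[] Q1=[] Q2=[P2]
t=22-27: P2@Q2 runs 5, rem=0, completes. Q0=[] Q1=[] Q2=[]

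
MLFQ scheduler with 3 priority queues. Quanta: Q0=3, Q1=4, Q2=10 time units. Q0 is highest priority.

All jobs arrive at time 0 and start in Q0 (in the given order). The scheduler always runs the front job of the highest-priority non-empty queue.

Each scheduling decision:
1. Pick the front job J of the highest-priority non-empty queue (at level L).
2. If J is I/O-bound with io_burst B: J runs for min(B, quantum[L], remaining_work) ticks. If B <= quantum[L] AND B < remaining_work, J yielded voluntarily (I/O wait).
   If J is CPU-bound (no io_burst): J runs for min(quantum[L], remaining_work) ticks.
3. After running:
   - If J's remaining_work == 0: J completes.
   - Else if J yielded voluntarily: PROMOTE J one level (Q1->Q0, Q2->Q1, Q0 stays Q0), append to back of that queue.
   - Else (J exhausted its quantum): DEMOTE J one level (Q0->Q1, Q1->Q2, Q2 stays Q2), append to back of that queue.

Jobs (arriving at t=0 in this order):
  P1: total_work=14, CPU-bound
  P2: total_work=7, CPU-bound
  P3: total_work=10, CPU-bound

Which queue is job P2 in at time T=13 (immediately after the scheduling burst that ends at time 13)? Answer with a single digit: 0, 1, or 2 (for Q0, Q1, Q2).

t=0-3: P1@Q0 runs 3, rem=11, quantum used, demote→Q1. Q0=[P2,P3] Q1=[P1] Q2=[]
t=3-6: P2@Q0 runs 3, rem=4, quantum used, demote→Q1. Q0=[P3] Q1=[P1,P2] Q2=[]
t=6-9: P3@Q0 runs 3, rem=7, quantum used, demote→Q1. Q0=[] Q1=[P1,P2,P3] Q2=[]
t=9-13: P1@Q1 runs 4, rem=7, quantum used, demote→Q2. Q0=[] Q1=[P2,P3] Q2=[P1]
t=13-17: P2@Q1 runs 4, rem=0, completes. Q0=[] Q1=[P3] Q2=[P1]
t=17-21: P3@Q1 runs 4, rem=3, quantum used, demote→Q2. Q0=[] Q1=[] Q2=[P1,P3]
t=21-28: P1@Q2 runs 7, rem=0, completes. Q0=[] Q1=[] Q2=[P3]
t=28-31: P3@Q2 runs 3, rem=0, completes. Q0=[] Q1=[] Q2=[]

Answer: 1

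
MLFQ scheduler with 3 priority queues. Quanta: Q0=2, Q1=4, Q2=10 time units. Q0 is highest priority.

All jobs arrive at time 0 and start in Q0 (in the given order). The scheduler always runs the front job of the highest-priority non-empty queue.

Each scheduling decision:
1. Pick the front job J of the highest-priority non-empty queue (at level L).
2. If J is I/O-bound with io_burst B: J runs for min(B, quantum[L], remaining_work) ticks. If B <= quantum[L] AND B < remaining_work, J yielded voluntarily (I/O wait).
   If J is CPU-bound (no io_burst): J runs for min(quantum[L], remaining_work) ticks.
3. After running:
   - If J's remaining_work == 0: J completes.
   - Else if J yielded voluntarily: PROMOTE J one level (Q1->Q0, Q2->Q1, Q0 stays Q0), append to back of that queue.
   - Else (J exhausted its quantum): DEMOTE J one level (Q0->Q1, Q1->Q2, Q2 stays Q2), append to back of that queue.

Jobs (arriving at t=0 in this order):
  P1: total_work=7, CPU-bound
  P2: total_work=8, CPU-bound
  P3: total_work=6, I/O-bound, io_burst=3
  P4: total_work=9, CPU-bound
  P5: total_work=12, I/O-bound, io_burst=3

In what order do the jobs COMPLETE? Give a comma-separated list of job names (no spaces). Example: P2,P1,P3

t=0-2: P1@Q0 runs 2, rem=5, quantum used, demote→Q1. Q0=[P2,P3,P4,P5] Q1=[P1] Q2=[]
t=2-4: P2@Q0 runs 2, rem=6, quantum used, demote→Q1. Q0=[P3,P4,P5] Q1=[P1,P2] Q2=[]
t=4-6: P3@Q0 runs 2, rem=4, quantum used, demote→Q1. Q0=[P4,P5] Q1=[P1,P2,P3] Q2=[]
t=6-8: P4@Q0 runs 2, rem=7, quantum used, demote→Q1. Q0=[P5] Q1=[P1,P2,P3,P4] Q2=[]
t=8-10: P5@Q0 runs 2, rem=10, quantum used, demote→Q1. Q0=[] Q1=[P1,P2,P3,P4,P5] Q2=[]
t=10-14: P1@Q1 runs 4, rem=1, quantum used, demote→Q2. Q0=[] Q1=[P2,P3,P4,P5] Q2=[P1]
t=14-18: P2@Q1 runs 4, rem=2, quantum used, demote→Q2. Q0=[] Q1=[P3,P4,P5] Q2=[P1,P2]
t=18-21: P3@Q1 runs 3, rem=1, I/O yield, promote→Q0. Q0=[P3] Q1=[P4,P5] Q2=[P1,P2]
t=21-22: P3@Q0 runs 1, rem=0, completes. Q0=[] Q1=[P4,P5] Q2=[P1,P2]
t=22-26: P4@Q1 runs 4, rem=3, quantum used, demote→Q2. Q0=[] Q1=[P5] Q2=[P1,P2,P4]
t=26-29: P5@Q1 runs 3, rem=7, I/O yield, promote→Q0. Q0=[P5] Q1=[] Q2=[P1,P2,P4]
t=29-31: P5@Q0 runs 2, rem=5, quantum used, demote→Q1. Q0=[] Q1=[P5] Q2=[P1,P2,P4]
t=31-34: P5@Q1 runs 3, rem=2, I/O yield, promote→Q0. Q0=[P5] Q1=[] Q2=[P1,P2,P4]
t=34-36: P5@Q0 runs 2, rem=0, completes. Q0=[] Q1=[] Q2=[P1,P2,P4]
t=36-37: P1@Q2 runs 1, rem=0, completes. Q0=[] Q1=[] Q2=[P2,P4]
t=37-39: P2@Q2 runs 2, rem=0, completes. Q0=[] Q1=[] Q2=[P4]
t=39-42: P4@Q2 runs 3, rem=0, completes. Q0=[] Q1=[] Q2=[]

Answer: P3,P5,P1,P2,P4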